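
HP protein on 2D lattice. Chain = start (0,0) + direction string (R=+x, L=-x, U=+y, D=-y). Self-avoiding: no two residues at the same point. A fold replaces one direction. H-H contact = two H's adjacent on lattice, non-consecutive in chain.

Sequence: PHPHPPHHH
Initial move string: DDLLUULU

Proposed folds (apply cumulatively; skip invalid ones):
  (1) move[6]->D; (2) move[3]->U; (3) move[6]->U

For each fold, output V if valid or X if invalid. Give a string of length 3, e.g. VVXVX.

Initial: DDLLUULU -> [(0, 0), (0, -1), (0, -2), (-1, -2), (-2, -2), (-2, -1), (-2, 0), (-3, 0), (-3, 1)]
Fold 1: move[6]->D => DDLLUUDU INVALID (collision), skipped
Fold 2: move[3]->U => DDLUUULU VALID
Fold 3: move[6]->U => DDLUUUUU VALID

Answer: XVV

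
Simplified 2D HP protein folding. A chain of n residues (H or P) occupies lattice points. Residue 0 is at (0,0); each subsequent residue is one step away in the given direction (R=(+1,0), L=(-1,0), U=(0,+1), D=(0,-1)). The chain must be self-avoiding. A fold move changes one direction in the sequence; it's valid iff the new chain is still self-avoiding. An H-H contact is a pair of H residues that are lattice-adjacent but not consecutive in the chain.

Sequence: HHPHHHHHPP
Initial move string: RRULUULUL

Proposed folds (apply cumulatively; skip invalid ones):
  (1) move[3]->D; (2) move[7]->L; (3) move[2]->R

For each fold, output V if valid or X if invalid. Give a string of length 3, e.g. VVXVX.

Answer: XVX

Derivation:
Initial: RRULUULUL -> [(0, 0), (1, 0), (2, 0), (2, 1), (1, 1), (1, 2), (1, 3), (0, 3), (0, 4), (-1, 4)]
Fold 1: move[3]->D => RRUDUULUL INVALID (collision), skipped
Fold 2: move[7]->L => RRULUULLL VALID
Fold 3: move[2]->R => RRRLUULLL INVALID (collision), skipped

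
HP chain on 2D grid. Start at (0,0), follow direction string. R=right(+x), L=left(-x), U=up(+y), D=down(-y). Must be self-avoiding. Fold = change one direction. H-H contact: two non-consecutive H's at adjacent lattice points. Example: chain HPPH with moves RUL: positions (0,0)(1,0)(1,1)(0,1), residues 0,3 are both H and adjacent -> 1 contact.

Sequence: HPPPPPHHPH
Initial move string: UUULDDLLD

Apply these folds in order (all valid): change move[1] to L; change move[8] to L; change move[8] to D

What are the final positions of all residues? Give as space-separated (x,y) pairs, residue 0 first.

Initial moves: UUULDDLLD
Fold: move[1]->L => ULULDDLLD (positions: [(0, 0), (0, 1), (-1, 1), (-1, 2), (-2, 2), (-2, 1), (-2, 0), (-3, 0), (-4, 0), (-4, -1)])
Fold: move[8]->L => ULULDDLLL (positions: [(0, 0), (0, 1), (-1, 1), (-1, 2), (-2, 2), (-2, 1), (-2, 0), (-3, 0), (-4, 0), (-5, 0)])
Fold: move[8]->D => ULULDDLLD (positions: [(0, 0), (0, 1), (-1, 1), (-1, 2), (-2, 2), (-2, 1), (-2, 0), (-3, 0), (-4, 0), (-4, -1)])

Answer: (0,0) (0,1) (-1,1) (-1,2) (-2,2) (-2,1) (-2,0) (-3,0) (-4,0) (-4,-1)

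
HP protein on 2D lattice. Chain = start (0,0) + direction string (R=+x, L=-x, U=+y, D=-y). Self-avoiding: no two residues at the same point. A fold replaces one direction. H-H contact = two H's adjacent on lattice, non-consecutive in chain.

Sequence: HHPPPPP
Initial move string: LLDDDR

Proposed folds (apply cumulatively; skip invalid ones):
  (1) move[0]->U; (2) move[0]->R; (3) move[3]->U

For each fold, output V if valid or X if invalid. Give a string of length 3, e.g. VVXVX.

Initial: LLDDDR -> [(0, 0), (-1, 0), (-2, 0), (-2, -1), (-2, -2), (-2, -3), (-1, -3)]
Fold 1: move[0]->U => ULDDDR VALID
Fold 2: move[0]->R => RLDDDR INVALID (collision), skipped
Fold 3: move[3]->U => ULDUDR INVALID (collision), skipped

Answer: VXX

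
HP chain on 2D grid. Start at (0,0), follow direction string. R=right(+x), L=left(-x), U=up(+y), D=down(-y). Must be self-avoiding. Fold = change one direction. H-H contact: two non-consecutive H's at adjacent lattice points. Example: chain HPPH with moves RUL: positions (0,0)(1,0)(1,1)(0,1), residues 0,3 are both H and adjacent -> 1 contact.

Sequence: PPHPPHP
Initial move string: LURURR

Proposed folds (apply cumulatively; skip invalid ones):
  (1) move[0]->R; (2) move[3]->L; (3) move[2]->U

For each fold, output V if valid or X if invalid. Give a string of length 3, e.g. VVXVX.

Answer: VXV

Derivation:
Initial: LURURR -> [(0, 0), (-1, 0), (-1, 1), (0, 1), (0, 2), (1, 2), (2, 2)]
Fold 1: move[0]->R => RURURR VALID
Fold 2: move[3]->L => RURLRR INVALID (collision), skipped
Fold 3: move[2]->U => RUUURR VALID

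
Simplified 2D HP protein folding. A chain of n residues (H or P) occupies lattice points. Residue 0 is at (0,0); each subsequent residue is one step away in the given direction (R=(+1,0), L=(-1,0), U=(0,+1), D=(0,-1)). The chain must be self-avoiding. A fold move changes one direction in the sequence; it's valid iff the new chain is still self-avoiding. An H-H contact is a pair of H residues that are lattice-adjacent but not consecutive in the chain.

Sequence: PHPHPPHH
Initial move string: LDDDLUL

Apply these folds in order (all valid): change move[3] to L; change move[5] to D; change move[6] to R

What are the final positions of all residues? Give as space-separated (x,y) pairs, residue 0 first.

Answer: (0,0) (-1,0) (-1,-1) (-1,-2) (-2,-2) (-3,-2) (-3,-3) (-2,-3)

Derivation:
Initial moves: LDDDLUL
Fold: move[3]->L => LDDLLUL (positions: [(0, 0), (-1, 0), (-1, -1), (-1, -2), (-2, -2), (-3, -2), (-3, -1), (-4, -1)])
Fold: move[5]->D => LDDLLDL (positions: [(0, 0), (-1, 0), (-1, -1), (-1, -2), (-2, -2), (-3, -2), (-3, -3), (-4, -3)])
Fold: move[6]->R => LDDLLDR (positions: [(0, 0), (-1, 0), (-1, -1), (-1, -2), (-2, -2), (-3, -2), (-3, -3), (-2, -3)])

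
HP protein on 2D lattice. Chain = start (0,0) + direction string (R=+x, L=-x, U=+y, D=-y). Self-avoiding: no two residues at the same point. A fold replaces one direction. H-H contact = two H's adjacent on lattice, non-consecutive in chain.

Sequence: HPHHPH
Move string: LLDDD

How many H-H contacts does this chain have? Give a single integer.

Positions: [(0, 0), (-1, 0), (-2, 0), (-2, -1), (-2, -2), (-2, -3)]
No H-H contacts found.

Answer: 0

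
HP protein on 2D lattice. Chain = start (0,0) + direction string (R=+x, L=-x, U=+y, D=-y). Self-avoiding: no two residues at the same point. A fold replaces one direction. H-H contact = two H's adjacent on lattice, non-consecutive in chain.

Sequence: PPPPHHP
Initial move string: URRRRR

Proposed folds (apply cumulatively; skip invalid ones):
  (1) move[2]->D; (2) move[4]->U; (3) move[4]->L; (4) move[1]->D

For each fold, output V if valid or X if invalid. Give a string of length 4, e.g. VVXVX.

Answer: VVXX

Derivation:
Initial: URRRRR -> [(0, 0), (0, 1), (1, 1), (2, 1), (3, 1), (4, 1), (5, 1)]
Fold 1: move[2]->D => URDRRR VALID
Fold 2: move[4]->U => URDRUR VALID
Fold 3: move[4]->L => URDRLR INVALID (collision), skipped
Fold 4: move[1]->D => UDDRUR INVALID (collision), skipped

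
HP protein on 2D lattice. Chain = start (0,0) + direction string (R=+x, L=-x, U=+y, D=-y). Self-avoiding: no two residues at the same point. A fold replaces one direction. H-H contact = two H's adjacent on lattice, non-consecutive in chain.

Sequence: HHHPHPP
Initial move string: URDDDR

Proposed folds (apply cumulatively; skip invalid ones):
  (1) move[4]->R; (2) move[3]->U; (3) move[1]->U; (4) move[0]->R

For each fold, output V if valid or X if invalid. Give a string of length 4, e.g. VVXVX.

Initial: URDDDR -> [(0, 0), (0, 1), (1, 1), (1, 0), (1, -1), (1, -2), (2, -2)]
Fold 1: move[4]->R => URDDRR VALID
Fold 2: move[3]->U => URDURR INVALID (collision), skipped
Fold 3: move[1]->U => UUDDRR INVALID (collision), skipped
Fold 4: move[0]->R => RRDDRR VALID

Answer: VXXV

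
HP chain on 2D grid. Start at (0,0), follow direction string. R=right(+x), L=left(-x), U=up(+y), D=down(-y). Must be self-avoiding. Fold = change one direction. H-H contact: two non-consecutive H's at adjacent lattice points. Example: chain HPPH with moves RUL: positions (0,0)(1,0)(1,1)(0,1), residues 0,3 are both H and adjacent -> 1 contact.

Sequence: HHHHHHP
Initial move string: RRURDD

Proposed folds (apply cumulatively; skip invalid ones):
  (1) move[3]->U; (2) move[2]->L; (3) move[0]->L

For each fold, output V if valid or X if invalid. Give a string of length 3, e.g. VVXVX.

Initial: RRURDD -> [(0, 0), (1, 0), (2, 0), (2, 1), (3, 1), (3, 0), (3, -1)]
Fold 1: move[3]->U => RRUUDD INVALID (collision), skipped
Fold 2: move[2]->L => RRLRDD INVALID (collision), skipped
Fold 3: move[0]->L => LRURDD INVALID (collision), skipped

Answer: XXX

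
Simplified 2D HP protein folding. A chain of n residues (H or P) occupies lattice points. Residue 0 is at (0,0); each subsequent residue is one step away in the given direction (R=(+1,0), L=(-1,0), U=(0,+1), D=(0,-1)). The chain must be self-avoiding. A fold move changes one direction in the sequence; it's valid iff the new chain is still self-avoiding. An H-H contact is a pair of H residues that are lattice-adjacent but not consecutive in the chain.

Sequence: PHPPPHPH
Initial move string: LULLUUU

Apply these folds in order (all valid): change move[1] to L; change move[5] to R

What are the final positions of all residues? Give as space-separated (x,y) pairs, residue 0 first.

Initial moves: LULLUUU
Fold: move[1]->L => LLLLUUU (positions: [(0, 0), (-1, 0), (-2, 0), (-3, 0), (-4, 0), (-4, 1), (-4, 2), (-4, 3)])
Fold: move[5]->R => LLLLURU (positions: [(0, 0), (-1, 0), (-2, 0), (-3, 0), (-4, 0), (-4, 1), (-3, 1), (-3, 2)])

Answer: (0,0) (-1,0) (-2,0) (-3,0) (-4,0) (-4,1) (-3,1) (-3,2)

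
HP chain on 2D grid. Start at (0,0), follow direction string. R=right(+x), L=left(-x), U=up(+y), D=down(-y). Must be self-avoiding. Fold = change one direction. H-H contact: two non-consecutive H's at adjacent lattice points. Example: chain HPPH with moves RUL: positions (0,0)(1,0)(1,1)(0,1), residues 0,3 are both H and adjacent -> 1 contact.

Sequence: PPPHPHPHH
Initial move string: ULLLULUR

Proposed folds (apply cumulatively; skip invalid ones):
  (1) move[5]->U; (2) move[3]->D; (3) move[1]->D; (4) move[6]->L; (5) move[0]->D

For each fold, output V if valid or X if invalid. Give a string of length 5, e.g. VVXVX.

Initial: ULLLULUR -> [(0, 0), (0, 1), (-1, 1), (-2, 1), (-3, 1), (-3, 2), (-4, 2), (-4, 3), (-3, 3)]
Fold 1: move[5]->U => ULLLUUUR VALID
Fold 2: move[3]->D => ULLDUUUR INVALID (collision), skipped
Fold 3: move[1]->D => UDLLUUUR INVALID (collision), skipped
Fold 4: move[6]->L => ULLLUULR INVALID (collision), skipped
Fold 5: move[0]->D => DLLLUUUR VALID

Answer: VXXXV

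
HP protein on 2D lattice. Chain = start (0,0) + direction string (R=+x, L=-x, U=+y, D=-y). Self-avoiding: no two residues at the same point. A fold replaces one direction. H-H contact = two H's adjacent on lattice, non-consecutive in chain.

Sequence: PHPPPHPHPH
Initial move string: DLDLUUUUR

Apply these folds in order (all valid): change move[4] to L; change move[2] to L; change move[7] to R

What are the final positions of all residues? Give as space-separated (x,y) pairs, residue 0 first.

Answer: (0,0) (0,-1) (-1,-1) (-2,-1) (-3,-1) (-4,-1) (-4,0) (-4,1) (-3,1) (-2,1)

Derivation:
Initial moves: DLDLUUUUR
Fold: move[4]->L => DLDLLUUUR (positions: [(0, 0), (0, -1), (-1, -1), (-1, -2), (-2, -2), (-3, -2), (-3, -1), (-3, 0), (-3, 1), (-2, 1)])
Fold: move[2]->L => DLLLLUUUR (positions: [(0, 0), (0, -1), (-1, -1), (-2, -1), (-3, -1), (-4, -1), (-4, 0), (-4, 1), (-4, 2), (-3, 2)])
Fold: move[7]->R => DLLLLUURR (positions: [(0, 0), (0, -1), (-1, -1), (-2, -1), (-3, -1), (-4, -1), (-4, 0), (-4, 1), (-3, 1), (-2, 1)])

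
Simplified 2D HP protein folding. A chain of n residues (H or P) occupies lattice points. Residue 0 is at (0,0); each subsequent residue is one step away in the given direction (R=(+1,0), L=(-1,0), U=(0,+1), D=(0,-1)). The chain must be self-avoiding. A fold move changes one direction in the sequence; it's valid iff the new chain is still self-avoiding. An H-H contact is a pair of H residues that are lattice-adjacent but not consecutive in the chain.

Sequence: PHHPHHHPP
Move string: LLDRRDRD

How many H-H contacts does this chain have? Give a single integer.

Answer: 1

Derivation:
Positions: [(0, 0), (-1, 0), (-2, 0), (-2, -1), (-1, -1), (0, -1), (0, -2), (1, -2), (1, -3)]
H-H contact: residue 1 @(-1,0) - residue 4 @(-1, -1)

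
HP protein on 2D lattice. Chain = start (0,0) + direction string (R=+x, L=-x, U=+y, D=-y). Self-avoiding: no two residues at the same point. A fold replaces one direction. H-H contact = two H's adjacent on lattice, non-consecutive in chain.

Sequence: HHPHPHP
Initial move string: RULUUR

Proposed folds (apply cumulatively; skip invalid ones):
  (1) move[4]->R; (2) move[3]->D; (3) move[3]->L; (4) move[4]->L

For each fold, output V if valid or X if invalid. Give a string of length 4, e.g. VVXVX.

Initial: RULUUR -> [(0, 0), (1, 0), (1, 1), (0, 1), (0, 2), (0, 3), (1, 3)]
Fold 1: move[4]->R => RULURR VALID
Fold 2: move[3]->D => RULDRR INVALID (collision), skipped
Fold 3: move[3]->L => RULLRR INVALID (collision), skipped
Fold 4: move[4]->L => RULULR INVALID (collision), skipped

Answer: VXXX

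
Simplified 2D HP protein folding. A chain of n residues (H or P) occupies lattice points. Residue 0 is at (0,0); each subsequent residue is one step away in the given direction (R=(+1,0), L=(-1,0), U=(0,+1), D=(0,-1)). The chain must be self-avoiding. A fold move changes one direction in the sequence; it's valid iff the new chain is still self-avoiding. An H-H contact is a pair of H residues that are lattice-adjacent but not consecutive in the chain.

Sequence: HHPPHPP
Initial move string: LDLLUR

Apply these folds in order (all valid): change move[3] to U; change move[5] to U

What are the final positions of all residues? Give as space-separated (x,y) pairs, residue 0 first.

Initial moves: LDLLUR
Fold: move[3]->U => LDLUUR (positions: [(0, 0), (-1, 0), (-1, -1), (-2, -1), (-2, 0), (-2, 1), (-1, 1)])
Fold: move[5]->U => LDLUUU (positions: [(0, 0), (-1, 0), (-1, -1), (-2, -1), (-2, 0), (-2, 1), (-2, 2)])

Answer: (0,0) (-1,0) (-1,-1) (-2,-1) (-2,0) (-2,1) (-2,2)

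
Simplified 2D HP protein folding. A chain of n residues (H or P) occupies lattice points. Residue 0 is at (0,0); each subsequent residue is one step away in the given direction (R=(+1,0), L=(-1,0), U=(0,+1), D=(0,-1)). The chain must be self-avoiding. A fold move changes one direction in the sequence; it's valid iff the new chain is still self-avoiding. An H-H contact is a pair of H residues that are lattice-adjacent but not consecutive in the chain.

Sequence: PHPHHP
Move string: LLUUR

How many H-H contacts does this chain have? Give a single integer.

Positions: [(0, 0), (-1, 0), (-2, 0), (-2, 1), (-2, 2), (-1, 2)]
No H-H contacts found.

Answer: 0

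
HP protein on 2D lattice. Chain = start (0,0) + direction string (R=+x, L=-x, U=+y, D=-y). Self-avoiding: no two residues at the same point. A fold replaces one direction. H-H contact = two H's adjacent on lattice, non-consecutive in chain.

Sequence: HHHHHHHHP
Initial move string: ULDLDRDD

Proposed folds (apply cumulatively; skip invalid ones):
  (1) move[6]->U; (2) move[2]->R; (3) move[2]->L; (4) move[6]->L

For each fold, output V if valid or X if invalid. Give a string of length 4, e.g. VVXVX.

Initial: ULDLDRDD -> [(0, 0), (0, 1), (-1, 1), (-1, 0), (-2, 0), (-2, -1), (-1, -1), (-1, -2), (-1, -3)]
Fold 1: move[6]->U => ULDLDRUD INVALID (collision), skipped
Fold 2: move[2]->R => ULRLDRDD INVALID (collision), skipped
Fold 3: move[2]->L => ULLLDRDD VALID
Fold 4: move[6]->L => ULLLDRLD INVALID (collision), skipped

Answer: XXVX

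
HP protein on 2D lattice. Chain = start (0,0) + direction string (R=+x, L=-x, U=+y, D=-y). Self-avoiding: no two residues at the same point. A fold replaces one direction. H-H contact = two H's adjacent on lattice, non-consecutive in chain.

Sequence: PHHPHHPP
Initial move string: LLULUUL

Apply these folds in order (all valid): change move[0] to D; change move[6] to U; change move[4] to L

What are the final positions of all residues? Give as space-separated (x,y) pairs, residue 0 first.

Initial moves: LLULUUL
Fold: move[0]->D => DLULUUL (positions: [(0, 0), (0, -1), (-1, -1), (-1, 0), (-2, 0), (-2, 1), (-2, 2), (-3, 2)])
Fold: move[6]->U => DLULUUU (positions: [(0, 0), (0, -1), (-1, -1), (-1, 0), (-2, 0), (-2, 1), (-2, 2), (-2, 3)])
Fold: move[4]->L => DLULLUU (positions: [(0, 0), (0, -1), (-1, -1), (-1, 0), (-2, 0), (-3, 0), (-3, 1), (-3, 2)])

Answer: (0,0) (0,-1) (-1,-1) (-1,0) (-2,0) (-3,0) (-3,1) (-3,2)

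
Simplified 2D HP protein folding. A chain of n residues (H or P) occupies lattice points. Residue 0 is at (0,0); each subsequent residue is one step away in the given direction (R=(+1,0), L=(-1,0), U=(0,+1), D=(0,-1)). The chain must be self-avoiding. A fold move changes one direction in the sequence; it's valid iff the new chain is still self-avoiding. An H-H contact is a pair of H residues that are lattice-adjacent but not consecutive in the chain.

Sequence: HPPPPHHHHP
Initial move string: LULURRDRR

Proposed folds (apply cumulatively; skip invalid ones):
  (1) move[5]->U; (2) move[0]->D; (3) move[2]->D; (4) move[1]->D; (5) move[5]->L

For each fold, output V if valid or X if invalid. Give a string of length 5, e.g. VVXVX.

Answer: XXXXX

Derivation:
Initial: LULURRDRR -> [(0, 0), (-1, 0), (-1, 1), (-2, 1), (-2, 2), (-1, 2), (0, 2), (0, 1), (1, 1), (2, 1)]
Fold 1: move[5]->U => LULURUDRR INVALID (collision), skipped
Fold 2: move[0]->D => DULURRDRR INVALID (collision), skipped
Fold 3: move[2]->D => LUDURRDRR INVALID (collision), skipped
Fold 4: move[1]->D => LDLURRDRR INVALID (collision), skipped
Fold 5: move[5]->L => LULURLDRR INVALID (collision), skipped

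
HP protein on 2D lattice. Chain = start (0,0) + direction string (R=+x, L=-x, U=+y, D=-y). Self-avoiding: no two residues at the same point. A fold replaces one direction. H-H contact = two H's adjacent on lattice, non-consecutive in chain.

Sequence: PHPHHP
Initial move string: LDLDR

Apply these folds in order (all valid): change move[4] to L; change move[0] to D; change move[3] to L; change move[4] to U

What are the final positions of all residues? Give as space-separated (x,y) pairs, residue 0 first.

Answer: (0,0) (0,-1) (0,-2) (-1,-2) (-2,-2) (-2,-1)

Derivation:
Initial moves: LDLDR
Fold: move[4]->L => LDLDL (positions: [(0, 0), (-1, 0), (-1, -1), (-2, -1), (-2, -2), (-3, -2)])
Fold: move[0]->D => DDLDL (positions: [(0, 0), (0, -1), (0, -2), (-1, -2), (-1, -3), (-2, -3)])
Fold: move[3]->L => DDLLL (positions: [(0, 0), (0, -1), (0, -2), (-1, -2), (-2, -2), (-3, -2)])
Fold: move[4]->U => DDLLU (positions: [(0, 0), (0, -1), (0, -2), (-1, -2), (-2, -2), (-2, -1)])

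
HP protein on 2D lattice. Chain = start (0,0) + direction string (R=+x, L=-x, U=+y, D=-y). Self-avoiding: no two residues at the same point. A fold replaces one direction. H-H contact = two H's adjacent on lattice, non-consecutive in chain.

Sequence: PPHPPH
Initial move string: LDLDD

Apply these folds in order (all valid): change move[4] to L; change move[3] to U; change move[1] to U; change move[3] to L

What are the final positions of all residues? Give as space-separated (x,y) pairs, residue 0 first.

Initial moves: LDLDD
Fold: move[4]->L => LDLDL (positions: [(0, 0), (-1, 0), (-1, -1), (-2, -1), (-2, -2), (-3, -2)])
Fold: move[3]->U => LDLUL (positions: [(0, 0), (-1, 0), (-1, -1), (-2, -1), (-2, 0), (-3, 0)])
Fold: move[1]->U => LULUL (positions: [(0, 0), (-1, 0), (-1, 1), (-2, 1), (-2, 2), (-3, 2)])
Fold: move[3]->L => LULLL (positions: [(0, 0), (-1, 0), (-1, 1), (-2, 1), (-3, 1), (-4, 1)])

Answer: (0,0) (-1,0) (-1,1) (-2,1) (-3,1) (-4,1)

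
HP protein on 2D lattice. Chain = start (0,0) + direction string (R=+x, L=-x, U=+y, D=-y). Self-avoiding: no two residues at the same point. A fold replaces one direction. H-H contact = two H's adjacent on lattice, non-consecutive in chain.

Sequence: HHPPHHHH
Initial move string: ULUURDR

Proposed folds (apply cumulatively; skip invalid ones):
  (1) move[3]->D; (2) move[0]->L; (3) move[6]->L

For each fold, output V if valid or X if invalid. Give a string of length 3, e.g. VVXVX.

Answer: XVX

Derivation:
Initial: ULUURDR -> [(0, 0), (0, 1), (-1, 1), (-1, 2), (-1, 3), (0, 3), (0, 2), (1, 2)]
Fold 1: move[3]->D => ULUDRDR INVALID (collision), skipped
Fold 2: move[0]->L => LLUURDR VALID
Fold 3: move[6]->L => LLUURDL INVALID (collision), skipped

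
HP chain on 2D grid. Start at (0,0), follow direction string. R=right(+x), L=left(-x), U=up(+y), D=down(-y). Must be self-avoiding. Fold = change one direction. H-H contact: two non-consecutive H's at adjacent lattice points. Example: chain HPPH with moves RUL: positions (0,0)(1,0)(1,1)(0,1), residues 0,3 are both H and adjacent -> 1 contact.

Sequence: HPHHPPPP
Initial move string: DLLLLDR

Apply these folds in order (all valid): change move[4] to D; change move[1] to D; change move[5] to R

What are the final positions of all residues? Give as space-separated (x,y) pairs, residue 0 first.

Initial moves: DLLLLDR
Fold: move[4]->D => DLLLDDR (positions: [(0, 0), (0, -1), (-1, -1), (-2, -1), (-3, -1), (-3, -2), (-3, -3), (-2, -3)])
Fold: move[1]->D => DDLLDDR (positions: [(0, 0), (0, -1), (0, -2), (-1, -2), (-2, -2), (-2, -3), (-2, -4), (-1, -4)])
Fold: move[5]->R => DDLLDRR (positions: [(0, 0), (0, -1), (0, -2), (-1, -2), (-2, -2), (-2, -3), (-1, -3), (0, -3)])

Answer: (0,0) (0,-1) (0,-2) (-1,-2) (-2,-2) (-2,-3) (-1,-3) (0,-3)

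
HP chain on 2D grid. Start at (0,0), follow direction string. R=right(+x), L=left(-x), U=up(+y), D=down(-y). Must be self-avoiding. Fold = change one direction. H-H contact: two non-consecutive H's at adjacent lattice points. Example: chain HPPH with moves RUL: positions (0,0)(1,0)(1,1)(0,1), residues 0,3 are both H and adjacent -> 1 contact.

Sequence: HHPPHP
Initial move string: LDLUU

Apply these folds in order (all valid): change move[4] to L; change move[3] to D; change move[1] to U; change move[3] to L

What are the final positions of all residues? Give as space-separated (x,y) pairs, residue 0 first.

Initial moves: LDLUU
Fold: move[4]->L => LDLUL (positions: [(0, 0), (-1, 0), (-1, -1), (-2, -1), (-2, 0), (-3, 0)])
Fold: move[3]->D => LDLDL (positions: [(0, 0), (-1, 0), (-1, -1), (-2, -1), (-2, -2), (-3, -2)])
Fold: move[1]->U => LULDL (positions: [(0, 0), (-1, 0), (-1, 1), (-2, 1), (-2, 0), (-3, 0)])
Fold: move[3]->L => LULLL (positions: [(0, 0), (-1, 0), (-1, 1), (-2, 1), (-3, 1), (-4, 1)])

Answer: (0,0) (-1,0) (-1,1) (-2,1) (-3,1) (-4,1)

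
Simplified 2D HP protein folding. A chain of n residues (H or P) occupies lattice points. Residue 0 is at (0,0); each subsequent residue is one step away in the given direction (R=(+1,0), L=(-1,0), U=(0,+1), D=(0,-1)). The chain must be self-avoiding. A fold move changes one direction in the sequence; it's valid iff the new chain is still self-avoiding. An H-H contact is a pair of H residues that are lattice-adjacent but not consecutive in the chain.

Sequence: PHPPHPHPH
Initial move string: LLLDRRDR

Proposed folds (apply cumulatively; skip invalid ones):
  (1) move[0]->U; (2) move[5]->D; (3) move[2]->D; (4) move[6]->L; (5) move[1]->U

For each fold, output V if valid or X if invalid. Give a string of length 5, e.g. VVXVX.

Initial: LLLDRRDR -> [(0, 0), (-1, 0), (-2, 0), (-3, 0), (-3, -1), (-2, -1), (-1, -1), (-1, -2), (0, -2)]
Fold 1: move[0]->U => ULLDRRDR INVALID (collision), skipped
Fold 2: move[5]->D => LLLDRDDR VALID
Fold 3: move[2]->D => LLDDRDDR VALID
Fold 4: move[6]->L => LLDDRDLR INVALID (collision), skipped
Fold 5: move[1]->U => LUDDRDDR INVALID (collision), skipped

Answer: XVVXX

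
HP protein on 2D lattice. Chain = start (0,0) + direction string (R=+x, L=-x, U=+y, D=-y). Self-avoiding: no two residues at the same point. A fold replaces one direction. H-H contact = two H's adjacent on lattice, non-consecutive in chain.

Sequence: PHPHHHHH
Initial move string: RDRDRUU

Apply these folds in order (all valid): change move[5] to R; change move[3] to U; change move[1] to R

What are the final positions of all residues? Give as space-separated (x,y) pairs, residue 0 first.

Answer: (0,0) (1,0) (2,0) (3,0) (3,1) (4,1) (5,1) (5,2)

Derivation:
Initial moves: RDRDRUU
Fold: move[5]->R => RDRDRRU (positions: [(0, 0), (1, 0), (1, -1), (2, -1), (2, -2), (3, -2), (4, -2), (4, -1)])
Fold: move[3]->U => RDRURRU (positions: [(0, 0), (1, 0), (1, -1), (2, -1), (2, 0), (3, 0), (4, 0), (4, 1)])
Fold: move[1]->R => RRRURRU (positions: [(0, 0), (1, 0), (2, 0), (3, 0), (3, 1), (4, 1), (5, 1), (5, 2)])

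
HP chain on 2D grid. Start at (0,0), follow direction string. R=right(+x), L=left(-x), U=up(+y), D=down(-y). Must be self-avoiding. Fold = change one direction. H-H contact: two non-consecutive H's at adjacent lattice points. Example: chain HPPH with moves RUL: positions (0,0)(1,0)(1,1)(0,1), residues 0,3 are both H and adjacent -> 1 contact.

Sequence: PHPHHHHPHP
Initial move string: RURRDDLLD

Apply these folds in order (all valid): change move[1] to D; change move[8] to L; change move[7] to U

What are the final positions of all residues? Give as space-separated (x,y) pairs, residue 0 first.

Answer: (0,0) (1,0) (1,-1) (2,-1) (3,-1) (3,-2) (3,-3) (2,-3) (2,-2) (1,-2)

Derivation:
Initial moves: RURRDDLLD
Fold: move[1]->D => RDRRDDLLD (positions: [(0, 0), (1, 0), (1, -1), (2, -1), (3, -1), (3, -2), (3, -3), (2, -3), (1, -3), (1, -4)])
Fold: move[8]->L => RDRRDDLLL (positions: [(0, 0), (1, 0), (1, -1), (2, -1), (3, -1), (3, -2), (3, -3), (2, -3), (1, -3), (0, -3)])
Fold: move[7]->U => RDRRDDLUL (positions: [(0, 0), (1, 0), (1, -1), (2, -1), (3, -1), (3, -2), (3, -3), (2, -3), (2, -2), (1, -2)])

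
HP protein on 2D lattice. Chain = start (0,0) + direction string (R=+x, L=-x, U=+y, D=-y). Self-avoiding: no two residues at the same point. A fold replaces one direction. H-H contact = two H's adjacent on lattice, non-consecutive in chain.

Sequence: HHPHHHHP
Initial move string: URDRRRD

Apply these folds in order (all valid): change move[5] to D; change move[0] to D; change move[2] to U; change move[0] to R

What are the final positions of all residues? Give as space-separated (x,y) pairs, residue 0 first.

Initial moves: URDRRRD
Fold: move[5]->D => URDRRDD (positions: [(0, 0), (0, 1), (1, 1), (1, 0), (2, 0), (3, 0), (3, -1), (3, -2)])
Fold: move[0]->D => DRDRRDD (positions: [(0, 0), (0, -1), (1, -1), (1, -2), (2, -2), (3, -2), (3, -3), (3, -4)])
Fold: move[2]->U => DRURRDD (positions: [(0, 0), (0, -1), (1, -1), (1, 0), (2, 0), (3, 0), (3, -1), (3, -2)])
Fold: move[0]->R => RRURRDD (positions: [(0, 0), (1, 0), (2, 0), (2, 1), (3, 1), (4, 1), (4, 0), (4, -1)])

Answer: (0,0) (1,0) (2,0) (2,1) (3,1) (4,1) (4,0) (4,-1)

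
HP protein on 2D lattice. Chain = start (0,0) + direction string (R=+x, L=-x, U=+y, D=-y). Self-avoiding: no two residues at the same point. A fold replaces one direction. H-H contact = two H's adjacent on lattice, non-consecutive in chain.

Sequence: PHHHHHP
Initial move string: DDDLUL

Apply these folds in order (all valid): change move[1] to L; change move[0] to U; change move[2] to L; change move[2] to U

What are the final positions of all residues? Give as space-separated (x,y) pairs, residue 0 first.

Answer: (0,0) (0,1) (-1,1) (-1,2) (-2,2) (-2,3) (-3,3)

Derivation:
Initial moves: DDDLUL
Fold: move[1]->L => DLDLUL (positions: [(0, 0), (0, -1), (-1, -1), (-1, -2), (-2, -2), (-2, -1), (-3, -1)])
Fold: move[0]->U => ULDLUL (positions: [(0, 0), (0, 1), (-1, 1), (-1, 0), (-2, 0), (-2, 1), (-3, 1)])
Fold: move[2]->L => ULLLUL (positions: [(0, 0), (0, 1), (-1, 1), (-2, 1), (-3, 1), (-3, 2), (-4, 2)])
Fold: move[2]->U => ULULUL (positions: [(0, 0), (0, 1), (-1, 1), (-1, 2), (-2, 2), (-2, 3), (-3, 3)])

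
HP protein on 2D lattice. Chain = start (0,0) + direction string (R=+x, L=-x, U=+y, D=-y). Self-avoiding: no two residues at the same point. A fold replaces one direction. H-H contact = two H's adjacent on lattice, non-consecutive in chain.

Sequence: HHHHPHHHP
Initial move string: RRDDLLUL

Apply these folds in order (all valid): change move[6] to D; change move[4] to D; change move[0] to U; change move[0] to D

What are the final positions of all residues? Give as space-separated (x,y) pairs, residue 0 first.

Initial moves: RRDDLLUL
Fold: move[6]->D => RRDDLLDL (positions: [(0, 0), (1, 0), (2, 0), (2, -1), (2, -2), (1, -2), (0, -2), (0, -3), (-1, -3)])
Fold: move[4]->D => RRDDDLDL (positions: [(0, 0), (1, 0), (2, 0), (2, -1), (2, -2), (2, -3), (1, -3), (1, -4), (0, -4)])
Fold: move[0]->U => URDDDLDL (positions: [(0, 0), (0, 1), (1, 1), (1, 0), (1, -1), (1, -2), (0, -2), (0, -3), (-1, -3)])
Fold: move[0]->D => DRDDDLDL (positions: [(0, 0), (0, -1), (1, -1), (1, -2), (1, -3), (1, -4), (0, -4), (0, -5), (-1, -5)])

Answer: (0,0) (0,-1) (1,-1) (1,-2) (1,-3) (1,-4) (0,-4) (0,-5) (-1,-5)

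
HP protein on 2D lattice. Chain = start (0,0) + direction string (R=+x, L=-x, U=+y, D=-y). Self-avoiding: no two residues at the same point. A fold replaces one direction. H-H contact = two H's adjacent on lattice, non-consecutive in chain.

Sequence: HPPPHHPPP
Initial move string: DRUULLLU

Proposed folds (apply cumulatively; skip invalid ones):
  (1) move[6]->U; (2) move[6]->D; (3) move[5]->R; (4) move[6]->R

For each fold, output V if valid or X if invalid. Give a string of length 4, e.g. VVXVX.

Initial: DRUULLLU -> [(0, 0), (0, -1), (1, -1), (1, 0), (1, 1), (0, 1), (-1, 1), (-2, 1), (-2, 2)]
Fold 1: move[6]->U => DRUULLUU VALID
Fold 2: move[6]->D => DRUULLDU INVALID (collision), skipped
Fold 3: move[5]->R => DRUULRUU INVALID (collision), skipped
Fold 4: move[6]->R => DRUULLRU INVALID (collision), skipped

Answer: VXXX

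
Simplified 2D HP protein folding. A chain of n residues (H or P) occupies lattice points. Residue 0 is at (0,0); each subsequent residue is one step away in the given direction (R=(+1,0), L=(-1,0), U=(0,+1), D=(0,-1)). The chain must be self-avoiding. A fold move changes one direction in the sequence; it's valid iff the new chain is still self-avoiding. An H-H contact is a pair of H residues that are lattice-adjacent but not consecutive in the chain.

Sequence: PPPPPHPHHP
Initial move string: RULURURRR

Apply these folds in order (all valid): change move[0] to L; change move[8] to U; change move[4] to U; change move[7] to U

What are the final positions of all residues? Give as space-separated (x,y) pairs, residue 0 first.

Answer: (0,0) (-1,0) (-1,1) (-2,1) (-2,2) (-2,3) (-2,4) (-1,4) (-1,5) (-1,6)

Derivation:
Initial moves: RULURURRR
Fold: move[0]->L => LULURURRR (positions: [(0, 0), (-1, 0), (-1, 1), (-2, 1), (-2, 2), (-1, 2), (-1, 3), (0, 3), (1, 3), (2, 3)])
Fold: move[8]->U => LULURURRU (positions: [(0, 0), (-1, 0), (-1, 1), (-2, 1), (-2, 2), (-1, 2), (-1, 3), (0, 3), (1, 3), (1, 4)])
Fold: move[4]->U => LULUUURRU (positions: [(0, 0), (-1, 0), (-1, 1), (-2, 1), (-2, 2), (-2, 3), (-2, 4), (-1, 4), (0, 4), (0, 5)])
Fold: move[7]->U => LULUUURUU (positions: [(0, 0), (-1, 0), (-1, 1), (-2, 1), (-2, 2), (-2, 3), (-2, 4), (-1, 4), (-1, 5), (-1, 6)])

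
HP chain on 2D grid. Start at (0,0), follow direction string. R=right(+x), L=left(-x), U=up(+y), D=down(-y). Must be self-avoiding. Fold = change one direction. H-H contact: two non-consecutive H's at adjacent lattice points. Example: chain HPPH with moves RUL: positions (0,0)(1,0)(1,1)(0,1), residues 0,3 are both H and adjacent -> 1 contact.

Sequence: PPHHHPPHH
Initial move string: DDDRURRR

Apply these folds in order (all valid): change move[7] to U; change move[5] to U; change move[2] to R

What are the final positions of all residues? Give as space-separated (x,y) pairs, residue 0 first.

Answer: (0,0) (0,-1) (0,-2) (1,-2) (2,-2) (2,-1) (2,0) (3,0) (3,1)

Derivation:
Initial moves: DDDRURRR
Fold: move[7]->U => DDDRURRU (positions: [(0, 0), (0, -1), (0, -2), (0, -3), (1, -3), (1, -2), (2, -2), (3, -2), (3, -1)])
Fold: move[5]->U => DDDRUURU (positions: [(0, 0), (0, -1), (0, -2), (0, -3), (1, -3), (1, -2), (1, -1), (2, -1), (2, 0)])
Fold: move[2]->R => DDRRUURU (positions: [(0, 0), (0, -1), (0, -2), (1, -2), (2, -2), (2, -1), (2, 0), (3, 0), (3, 1)])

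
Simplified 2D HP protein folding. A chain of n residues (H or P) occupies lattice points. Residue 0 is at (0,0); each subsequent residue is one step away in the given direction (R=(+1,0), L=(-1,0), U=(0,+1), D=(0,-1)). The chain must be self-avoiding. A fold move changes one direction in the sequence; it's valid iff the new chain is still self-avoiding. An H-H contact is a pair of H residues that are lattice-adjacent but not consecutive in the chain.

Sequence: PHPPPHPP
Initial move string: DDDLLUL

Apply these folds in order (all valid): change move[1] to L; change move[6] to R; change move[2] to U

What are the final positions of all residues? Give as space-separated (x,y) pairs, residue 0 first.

Initial moves: DDDLLUL
Fold: move[1]->L => DLDLLUL (positions: [(0, 0), (0, -1), (-1, -1), (-1, -2), (-2, -2), (-3, -2), (-3, -1), (-4, -1)])
Fold: move[6]->R => DLDLLUR (positions: [(0, 0), (0, -1), (-1, -1), (-1, -2), (-2, -2), (-3, -2), (-3, -1), (-2, -1)])
Fold: move[2]->U => DLULLUR (positions: [(0, 0), (0, -1), (-1, -1), (-1, 0), (-2, 0), (-3, 0), (-3, 1), (-2, 1)])

Answer: (0,0) (0,-1) (-1,-1) (-1,0) (-2,0) (-3,0) (-3,1) (-2,1)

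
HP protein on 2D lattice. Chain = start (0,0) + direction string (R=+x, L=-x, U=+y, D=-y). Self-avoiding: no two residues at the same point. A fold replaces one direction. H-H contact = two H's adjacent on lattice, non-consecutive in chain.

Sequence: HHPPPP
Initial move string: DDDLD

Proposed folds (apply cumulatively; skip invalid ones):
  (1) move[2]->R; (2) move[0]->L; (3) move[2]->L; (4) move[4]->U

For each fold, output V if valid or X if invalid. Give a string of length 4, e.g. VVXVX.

Answer: XVVV

Derivation:
Initial: DDDLD -> [(0, 0), (0, -1), (0, -2), (0, -3), (-1, -3), (-1, -4)]
Fold 1: move[2]->R => DDRLD INVALID (collision), skipped
Fold 2: move[0]->L => LDDLD VALID
Fold 3: move[2]->L => LDLLD VALID
Fold 4: move[4]->U => LDLLU VALID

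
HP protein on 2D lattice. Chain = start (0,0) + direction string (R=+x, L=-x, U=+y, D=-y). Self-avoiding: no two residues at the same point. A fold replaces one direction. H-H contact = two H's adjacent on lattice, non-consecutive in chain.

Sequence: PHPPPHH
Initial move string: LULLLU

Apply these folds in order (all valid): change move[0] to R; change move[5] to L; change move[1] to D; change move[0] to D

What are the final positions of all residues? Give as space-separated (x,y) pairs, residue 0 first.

Answer: (0,0) (0,-1) (0,-2) (-1,-2) (-2,-2) (-3,-2) (-4,-2)

Derivation:
Initial moves: LULLLU
Fold: move[0]->R => RULLLU (positions: [(0, 0), (1, 0), (1, 1), (0, 1), (-1, 1), (-2, 1), (-2, 2)])
Fold: move[5]->L => RULLLL (positions: [(0, 0), (1, 0), (1, 1), (0, 1), (-1, 1), (-2, 1), (-3, 1)])
Fold: move[1]->D => RDLLLL (positions: [(0, 0), (1, 0), (1, -1), (0, -1), (-1, -1), (-2, -1), (-3, -1)])
Fold: move[0]->D => DDLLLL (positions: [(0, 0), (0, -1), (0, -2), (-1, -2), (-2, -2), (-3, -2), (-4, -2)])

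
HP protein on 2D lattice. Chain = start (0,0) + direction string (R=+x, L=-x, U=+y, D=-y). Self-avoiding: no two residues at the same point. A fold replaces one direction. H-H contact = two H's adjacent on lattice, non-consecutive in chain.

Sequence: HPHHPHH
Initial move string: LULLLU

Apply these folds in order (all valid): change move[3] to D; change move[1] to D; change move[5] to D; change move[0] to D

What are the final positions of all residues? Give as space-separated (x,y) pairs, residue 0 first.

Initial moves: LULLLU
Fold: move[3]->D => LULDLU (positions: [(0, 0), (-1, 0), (-1, 1), (-2, 1), (-2, 0), (-3, 0), (-3, 1)])
Fold: move[1]->D => LDLDLU (positions: [(0, 0), (-1, 0), (-1, -1), (-2, -1), (-2, -2), (-3, -2), (-3, -1)])
Fold: move[5]->D => LDLDLD (positions: [(0, 0), (-1, 0), (-1, -1), (-2, -1), (-2, -2), (-3, -2), (-3, -3)])
Fold: move[0]->D => DDLDLD (positions: [(0, 0), (0, -1), (0, -2), (-1, -2), (-1, -3), (-2, -3), (-2, -4)])

Answer: (0,0) (0,-1) (0,-2) (-1,-2) (-1,-3) (-2,-3) (-2,-4)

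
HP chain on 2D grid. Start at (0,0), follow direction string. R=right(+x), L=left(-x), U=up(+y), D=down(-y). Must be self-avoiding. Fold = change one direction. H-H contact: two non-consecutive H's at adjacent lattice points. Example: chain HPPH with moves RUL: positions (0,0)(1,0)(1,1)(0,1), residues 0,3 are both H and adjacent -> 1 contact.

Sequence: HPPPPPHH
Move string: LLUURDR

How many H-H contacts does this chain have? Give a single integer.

Positions: [(0, 0), (-1, 0), (-2, 0), (-2, 1), (-2, 2), (-1, 2), (-1, 1), (0, 1)]
H-H contact: residue 0 @(0,0) - residue 7 @(0, 1)

Answer: 1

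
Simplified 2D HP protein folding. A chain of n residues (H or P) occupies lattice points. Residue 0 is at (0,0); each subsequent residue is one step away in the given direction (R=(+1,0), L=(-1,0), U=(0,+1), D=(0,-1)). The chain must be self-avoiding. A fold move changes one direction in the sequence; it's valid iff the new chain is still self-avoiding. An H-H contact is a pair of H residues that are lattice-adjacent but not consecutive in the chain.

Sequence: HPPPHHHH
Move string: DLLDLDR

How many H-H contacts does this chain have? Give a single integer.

Positions: [(0, 0), (0, -1), (-1, -1), (-2, -1), (-2, -2), (-3, -2), (-3, -3), (-2, -3)]
H-H contact: residue 4 @(-2,-2) - residue 7 @(-2, -3)

Answer: 1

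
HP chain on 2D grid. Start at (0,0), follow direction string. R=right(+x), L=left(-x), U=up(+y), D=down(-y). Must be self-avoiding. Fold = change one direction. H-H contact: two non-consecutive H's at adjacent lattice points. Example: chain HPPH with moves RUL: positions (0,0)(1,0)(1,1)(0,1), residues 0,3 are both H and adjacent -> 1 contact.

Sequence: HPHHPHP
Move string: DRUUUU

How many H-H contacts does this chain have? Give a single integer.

Answer: 1

Derivation:
Positions: [(0, 0), (0, -1), (1, -1), (1, 0), (1, 1), (1, 2), (1, 3)]
H-H contact: residue 0 @(0,0) - residue 3 @(1, 0)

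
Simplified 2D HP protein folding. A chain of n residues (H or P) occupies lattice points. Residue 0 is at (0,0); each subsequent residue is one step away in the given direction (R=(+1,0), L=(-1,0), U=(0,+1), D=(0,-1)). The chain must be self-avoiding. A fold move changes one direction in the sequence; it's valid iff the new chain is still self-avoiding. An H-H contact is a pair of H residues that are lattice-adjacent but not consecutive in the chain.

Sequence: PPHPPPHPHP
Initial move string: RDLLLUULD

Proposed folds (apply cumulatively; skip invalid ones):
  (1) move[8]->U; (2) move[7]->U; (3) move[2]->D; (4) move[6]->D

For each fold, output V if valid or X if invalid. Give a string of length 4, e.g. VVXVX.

Initial: RDLLLUULD -> [(0, 0), (1, 0), (1, -1), (0, -1), (-1, -1), (-2, -1), (-2, 0), (-2, 1), (-3, 1), (-3, 0)]
Fold 1: move[8]->U => RDLLLUULU VALID
Fold 2: move[7]->U => RDLLLUUUU VALID
Fold 3: move[2]->D => RDDLLUUUU VALID
Fold 4: move[6]->D => RDDLLUDUU INVALID (collision), skipped

Answer: VVVX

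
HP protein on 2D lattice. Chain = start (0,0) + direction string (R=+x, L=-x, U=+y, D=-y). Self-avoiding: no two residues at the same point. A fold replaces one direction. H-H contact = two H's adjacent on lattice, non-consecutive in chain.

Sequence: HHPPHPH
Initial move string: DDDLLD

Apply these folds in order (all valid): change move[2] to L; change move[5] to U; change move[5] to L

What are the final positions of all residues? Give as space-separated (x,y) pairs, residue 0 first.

Answer: (0,0) (0,-1) (0,-2) (-1,-2) (-2,-2) (-3,-2) (-4,-2)

Derivation:
Initial moves: DDDLLD
Fold: move[2]->L => DDLLLD (positions: [(0, 0), (0, -1), (0, -2), (-1, -2), (-2, -2), (-3, -2), (-3, -3)])
Fold: move[5]->U => DDLLLU (positions: [(0, 0), (0, -1), (0, -2), (-1, -2), (-2, -2), (-3, -2), (-3, -1)])
Fold: move[5]->L => DDLLLL (positions: [(0, 0), (0, -1), (0, -2), (-1, -2), (-2, -2), (-3, -2), (-4, -2)])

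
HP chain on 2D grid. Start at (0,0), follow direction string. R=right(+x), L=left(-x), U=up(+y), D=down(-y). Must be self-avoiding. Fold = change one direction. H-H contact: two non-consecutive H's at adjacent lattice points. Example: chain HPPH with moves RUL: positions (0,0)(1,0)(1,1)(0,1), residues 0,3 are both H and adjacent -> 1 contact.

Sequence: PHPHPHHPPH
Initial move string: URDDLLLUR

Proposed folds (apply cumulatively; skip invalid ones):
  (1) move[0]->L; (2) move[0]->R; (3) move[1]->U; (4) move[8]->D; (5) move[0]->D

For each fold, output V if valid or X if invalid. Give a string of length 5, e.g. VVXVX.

Answer: XVXXV

Derivation:
Initial: URDDLLLUR -> [(0, 0), (0, 1), (1, 1), (1, 0), (1, -1), (0, -1), (-1, -1), (-2, -1), (-2, 0), (-1, 0)]
Fold 1: move[0]->L => LRDDLLLUR INVALID (collision), skipped
Fold 2: move[0]->R => RRDDLLLUR VALID
Fold 3: move[1]->U => RUDDLLLUR INVALID (collision), skipped
Fold 4: move[8]->D => RRDDLLLUD INVALID (collision), skipped
Fold 5: move[0]->D => DRDDLLLUR VALID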